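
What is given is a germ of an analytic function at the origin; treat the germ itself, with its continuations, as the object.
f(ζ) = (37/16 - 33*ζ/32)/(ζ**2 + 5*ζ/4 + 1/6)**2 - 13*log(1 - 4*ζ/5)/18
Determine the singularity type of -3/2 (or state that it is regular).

Denominator factors: ζ**2 + 5*ζ/4 + 1/6 = 13/24 at ζ = -3/2 — none vanishes.
Branch term log(1 - ζ/(5/4)): argument at -3/2 is 11/5, nonzero, so -3/2 is not its branch point (a point on a principal cut is still regular for the continued germ).
So the germ continues analytically to -3/2.

The point is a regular point.


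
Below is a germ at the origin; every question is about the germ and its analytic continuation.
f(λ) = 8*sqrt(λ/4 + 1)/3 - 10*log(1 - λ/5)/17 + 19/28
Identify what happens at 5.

The term (-10/17)*log(1 - λ/(5)) has argument 1 - 5/(5) = 0 at 5: a logarithmic (infinitely-sheeted) branch point; the remaining terms are analytic or single-valued there.

The point is a logarithmic branch point.


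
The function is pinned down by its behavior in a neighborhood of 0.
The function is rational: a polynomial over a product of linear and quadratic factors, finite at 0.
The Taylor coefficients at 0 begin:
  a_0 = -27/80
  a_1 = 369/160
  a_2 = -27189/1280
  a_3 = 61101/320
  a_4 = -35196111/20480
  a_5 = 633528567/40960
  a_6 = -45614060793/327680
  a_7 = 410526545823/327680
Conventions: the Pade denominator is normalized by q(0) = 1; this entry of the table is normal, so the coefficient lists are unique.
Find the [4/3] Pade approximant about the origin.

The Pade approximant has numerator coefficients [-27/80, -9395793225/17738937152, -1413204975/17738937152, -177456825/17738937152, -14926275/17738937152]; denominator coefficients [1, 9315966117/1108683572, -23427863553/4434734288, 14790008143/17738937152].

Taylor coefficients needed (read off): a_0 = -27/80, a_1 = 369/160, a_2 = -27189/1280, a_3 = 61101/320, a_4 = -35196111/20480, a_5 = 633528567/40960, a_6 = -45614060793/327680, a_7 = 410526545823/327680.
Write the denominator as Q(κ) = 1 + q1*κ + q2*κ^2 + q3*κ^3. Requiring Q*f - P = O(κ^8) with deg P <= 4 kills the coefficients of κ^5..κ^7 in Q*f:
  κ^5: a_5 + q1*a_4 + q2*a_3 + q3*a_2 = 0, i.e. 633528567/40960 + (-35196111/20480)*q1 + (61101/320)*q2 + (-27189/1280)*q3 = 0.
  κ^6: a_6 + q1*a_5 + q2*a_4 + q3*a_3 = 0, i.e. -45614060793/327680 + (633528567/40960)*q1 + (-35196111/20480)*q2 + (61101/320)*q3 = 0.
  κ^7: a_7 + q1*a_6 + q2*a_5 + q3*a_4 = 0, i.e. 410526545823/327680 + (-45614060793/327680)*q1 + (633528567/40960)*q2 + (-35196111/20480)*q3 = 0.
Solving this linear system: q1 = 9315966117/1108683572, q2 = -23427863553/4434734288, q3 = 14790008143/17738937152.
The numerator is Q*f truncated at degree 4: P0 = a_0 = -27/80; P1 = a_1 + q1*a_0 = -9395793225/17738937152; P2 = a_2 + q1*a_1 + q2*a_0 = -1413204975/17738937152; P3 = a_3 + q1*a_2 + q2*a_1 + q3*a_0 = -177456825/17738937152; P4 = a_4 + q1*a_3 + q2*a_2 + q3*a_1 = -14926275/17738937152.


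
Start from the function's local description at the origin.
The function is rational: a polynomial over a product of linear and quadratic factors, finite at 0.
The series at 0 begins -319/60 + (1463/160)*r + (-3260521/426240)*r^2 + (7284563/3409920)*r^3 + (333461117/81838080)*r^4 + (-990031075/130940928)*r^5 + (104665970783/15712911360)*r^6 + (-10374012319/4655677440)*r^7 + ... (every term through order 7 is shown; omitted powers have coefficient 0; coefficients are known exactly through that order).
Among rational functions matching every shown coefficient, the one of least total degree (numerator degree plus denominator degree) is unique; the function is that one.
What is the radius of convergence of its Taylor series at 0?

No rational of total degree below 4 reproduces all 8 coefficients; solving the [2/2] Pade equations on them gives f(r) = (2*r**2/37 + 2*r - 29/5)/(r**2 + 3*r/2 + 12/11), whose expansion matches every shown term.
Denominator factor (r**2 + 3*r/2 + 12/11): discriminant -93/44, complex-conjugate roots (-3/4) + ((1/44)*sqrt(1023))*i and (-3/4) - ((1/44)*sqrt(1023))*i; poles of order 1, moduli (2/11)*sqrt(33) and (2/11)*sqrt(33).
The radius of convergence is the smallest modulus among the singular points: (2/11)*sqrt(33).

The radius of convergence is (2/11)*sqrt(33).


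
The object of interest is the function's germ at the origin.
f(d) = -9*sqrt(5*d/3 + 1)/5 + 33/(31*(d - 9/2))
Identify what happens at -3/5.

The term (-9/5)*sqrt(1 - d/(-3/5)) has argument 1 - -3/5/(-3/5) = 0 at -3/5: a square-root (algebraic, two-sheeted) branch point; the remaining terms are analytic or single-valued there.

The point is an algebraic (square-root) branch point.


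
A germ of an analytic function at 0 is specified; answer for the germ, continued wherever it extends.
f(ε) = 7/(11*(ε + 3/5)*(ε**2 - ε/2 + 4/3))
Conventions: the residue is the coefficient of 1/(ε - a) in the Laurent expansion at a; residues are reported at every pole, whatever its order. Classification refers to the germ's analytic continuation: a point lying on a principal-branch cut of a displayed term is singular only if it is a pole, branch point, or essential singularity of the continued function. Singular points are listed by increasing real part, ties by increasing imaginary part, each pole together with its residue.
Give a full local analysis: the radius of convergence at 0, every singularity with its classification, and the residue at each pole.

Denominator factor (ε + 3/5): pole of order 1 at -3/5, modulus 3/5.
Denominator factor (ε**2 - ε/2 + 4/3): discriminant -61/12, complex-conjugate roots (1/4) + ((1/12)*sqrt(183))*i and (1/4) - ((1/12)*sqrt(183))*i; poles of order 1, moduli (2/3)*sqrt(3) and (2/3)*sqrt(3).
The radius of convergence is the smallest modulus among the singular points: 3/5.
At the order-1 pole -3/5 set g(ε) = (ε - (-3/5))*f(ε) = 7/(11*(ε**2 - ε/2 + 4/3)).
Simple pole: residue = g(a) at a = -3/5, which is 1050/3289.
The factor ε**2 - ε/2 + 4/3 splits as (ε - a)(ε - a') with a = (1/4) - ((1/12)*sqrt(183))*i, a' = (1/4) + ((1/12)*sqrt(183))*i. At the order-1 pole a set g(ε) = (ε - a)*f(ε) = [7/(11*(ε + 3/5))] / (ε - a').
Simple pole: residue = g(a) at a = (1/4) - ((1/12)*sqrt(183))*i, which is (-525/3289) + ((1785/200629)*sqrt(183))*i.
The factor ε**2 - ε/2 + 4/3 splits as (ε - a)(ε - a') with a = (1/4) + ((1/12)*sqrt(183))*i, a' = (1/4) - ((1/12)*sqrt(183))*i. At the order-1 pole a set g(ε) = (ε - a)*f(ε) = [7/(11*(ε + 3/5))] / (ε - a').
Simple pole: residue = g(a) at a = (1/4) + ((1/12)*sqrt(183))*i, which is (-525/3289) - ((1785/200629)*sqrt(183))*i.
List the singular points by increasing real part (a conjugate pair: the negative imaginary part first).

Radius of convergence at 0: 3/5.
At -3/5: a pole of order 1; residue 1050/3289.
At (1/4) - ((1/12)*sqrt(183))*i: a pole of order 1; residue (-525/3289) + ((1785/200629)*sqrt(183))*i.
At (1/4) + ((1/12)*sqrt(183))*i: a pole of order 1; residue (-525/3289) - ((1785/200629)*sqrt(183))*i.


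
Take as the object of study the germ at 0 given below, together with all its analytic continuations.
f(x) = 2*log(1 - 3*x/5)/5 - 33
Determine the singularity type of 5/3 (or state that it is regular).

The term (2/5)*log(1 - x/(5/3)) has argument 1 - 5/3/(5/3) = 0 at 5/3: a logarithmic (infinitely-sheeted) branch point; the remaining terms are analytic or single-valued there.

The point is a logarithmic branch point.


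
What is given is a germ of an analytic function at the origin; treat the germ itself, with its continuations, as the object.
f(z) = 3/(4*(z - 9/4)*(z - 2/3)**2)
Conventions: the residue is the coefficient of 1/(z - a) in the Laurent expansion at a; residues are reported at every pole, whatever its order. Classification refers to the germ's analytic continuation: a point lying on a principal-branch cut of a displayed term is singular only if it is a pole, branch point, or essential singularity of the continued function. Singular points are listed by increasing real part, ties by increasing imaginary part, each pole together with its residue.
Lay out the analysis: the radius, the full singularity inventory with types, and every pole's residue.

Radius of convergence at 0: 2/3.
At 2/3: a pole of order 2; residue -108/361.
At 9/4: a pole of order 1; residue 108/361.

Denominator factor (z - 9/4): pole of order 1 at 9/4, modulus 9/4.
Denominator factor (z - 2/3)^2: pole of order 2 at 2/3, modulus 2/3.
The radius of convergence is the smallest modulus among the singular points: 2/3.
At the order-2 pole 2/3 set g(z) = (z - (2/3))^2*f(z) = 3/(4*(z - 9/4)).
Order-2 pole: residue = g'(a); g'(2/3) = -108/361, so the residue is -108/361.
At the order-1 pole 9/4 set g(z) = (z - (9/4))*f(z) = 3/(4*(z - 2/3)**2).
Simple pole: residue = g(a) at a = 9/4, which is 108/361.
List the singular points by increasing real part (a conjugate pair: the negative imaginary part first).


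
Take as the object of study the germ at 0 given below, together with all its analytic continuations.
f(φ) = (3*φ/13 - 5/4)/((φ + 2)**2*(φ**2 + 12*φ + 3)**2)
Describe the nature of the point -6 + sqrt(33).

The point is a pole of order 2.

The denominator factor φ**2 + 12*φ + 3 vanishes at -6 + sqrt(33) and appears to the power 2; the numerator there equals -137/52 + (3/13)*sqrt(33), nonzero, and no other factor vanishes.
Hence a pole whose order is the multiplicity, 2.


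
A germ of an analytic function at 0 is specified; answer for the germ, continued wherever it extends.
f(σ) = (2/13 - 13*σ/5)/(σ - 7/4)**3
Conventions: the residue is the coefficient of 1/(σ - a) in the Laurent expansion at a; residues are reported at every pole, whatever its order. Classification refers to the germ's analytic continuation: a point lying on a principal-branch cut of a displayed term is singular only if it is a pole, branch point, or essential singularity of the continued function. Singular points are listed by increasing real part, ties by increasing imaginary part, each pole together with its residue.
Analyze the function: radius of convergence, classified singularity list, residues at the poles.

Denominator factor (σ - 7/4)^3: pole of order 3 at 7/4, modulus 7/4.
The radius of convergence is the smallest modulus among the singular points: 7/4.
At the order-3 pole 7/4 set g(σ) = (σ - (7/4))^3*f(σ) = 2/13 - 13*σ/5.
Order-3 pole: residue = g''(a)/2; g''(7/4) = 0, so the residue is 0.

Radius of convergence at 0: 7/4.
At 7/4: a pole of order 3; residue 0.


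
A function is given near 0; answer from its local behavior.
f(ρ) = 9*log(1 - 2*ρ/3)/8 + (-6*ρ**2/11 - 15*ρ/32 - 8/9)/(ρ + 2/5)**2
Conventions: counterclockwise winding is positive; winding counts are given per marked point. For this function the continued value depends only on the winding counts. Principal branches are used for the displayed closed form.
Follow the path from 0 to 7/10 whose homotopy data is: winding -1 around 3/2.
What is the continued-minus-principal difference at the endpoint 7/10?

The rational part is single-valued and drops out of the difference; each branch term changes only by its own monodromy.
(9/8)*log(1 - ρ/(3/2)): each positive loop around 3/2 adds 2*pi*i to the log, so winding -1 contributes (9/8)*(-1)*2*pi*i = -(9/4)*pi*i.
Summing the contributions at ρ = 7/10 gives -(9/4)*pi*i.

Continued minus principal equals -(9/4)*pi*i.


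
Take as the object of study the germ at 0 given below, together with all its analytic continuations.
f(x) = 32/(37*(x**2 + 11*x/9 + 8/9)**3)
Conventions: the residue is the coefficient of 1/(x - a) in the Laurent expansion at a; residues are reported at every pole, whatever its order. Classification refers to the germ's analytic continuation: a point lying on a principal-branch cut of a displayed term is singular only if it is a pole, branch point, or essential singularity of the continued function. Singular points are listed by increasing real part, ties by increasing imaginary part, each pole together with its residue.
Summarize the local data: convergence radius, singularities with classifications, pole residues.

Radius of convergence at 0: (2/3)*sqrt(2).
At (-11/18) - ((1/18)*sqrt(167))*i: a pole of order 3; residue ((11337408/172326131)*sqrt(167))*i.
At (-11/18) + ((1/18)*sqrt(167))*i: a pole of order 3; residue -((11337408/172326131)*sqrt(167))*i.

Denominator factor (x**2 + 11*x/9 + 8/9)^3: discriminant -167/81, complex-conjugate roots (-11/18) + ((1/18)*sqrt(167))*i and (-11/18) - ((1/18)*sqrt(167))*i; poles of order 3, moduli (2/3)*sqrt(2) and (2/3)*sqrt(2).
The radius of convergence is the smallest modulus among the singular points: (2/3)*sqrt(2).
The factor x**2 + 11*x/9 + 8/9 splits as (x - a)(x - a') with a = (-11/18) - ((1/18)*sqrt(167))*i, a' = (-11/18) + ((1/18)*sqrt(167))*i. At the order-3 pole a set g(x) = (x - a)^3*f(x) = [32/37] / (x - a')^3.
Order-3 pole: residue = g''(a)/2; g''((-11/18) - ((1/18)*sqrt(167))*i) = ((22674816/172326131)*sqrt(167))*i, so the residue is ((11337408/172326131)*sqrt(167))*i.
The factor x**2 + 11*x/9 + 8/9 splits as (x - a)(x - a') with a = (-11/18) + ((1/18)*sqrt(167))*i, a' = (-11/18) - ((1/18)*sqrt(167))*i. At the order-3 pole a set g(x) = (x - a)^3*f(x) = [32/37] / (x - a')^3.
Order-3 pole: residue = g''(a)/2; g''((-11/18) + ((1/18)*sqrt(167))*i) = -((22674816/172326131)*sqrt(167))*i, so the residue is -((11337408/172326131)*sqrt(167))*i.
List the singular points by increasing real part (a conjugate pair: the negative imaginary part first).


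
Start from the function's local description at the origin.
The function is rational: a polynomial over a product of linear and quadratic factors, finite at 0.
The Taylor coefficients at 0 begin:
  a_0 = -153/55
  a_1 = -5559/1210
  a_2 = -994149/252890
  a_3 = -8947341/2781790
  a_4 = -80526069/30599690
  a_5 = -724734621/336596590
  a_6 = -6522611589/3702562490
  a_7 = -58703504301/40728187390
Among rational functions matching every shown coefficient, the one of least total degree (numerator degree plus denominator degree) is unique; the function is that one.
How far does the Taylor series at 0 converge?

No rational of total degree below 3 reproduces all 8 coefficients; solving the [2/1] Pade equations on them gives f(ζ) = (4*ζ**2/19 + 17*ζ/6 + 17/5)/(ζ - 11/9), whose expansion matches every shown term.
Denominator factor (ζ - 11/9): pole of order 1 at 11/9, modulus 11/9.
The radius of convergence is the smallest modulus among the singular points: 11/9.

The radius of convergence is 11/9.


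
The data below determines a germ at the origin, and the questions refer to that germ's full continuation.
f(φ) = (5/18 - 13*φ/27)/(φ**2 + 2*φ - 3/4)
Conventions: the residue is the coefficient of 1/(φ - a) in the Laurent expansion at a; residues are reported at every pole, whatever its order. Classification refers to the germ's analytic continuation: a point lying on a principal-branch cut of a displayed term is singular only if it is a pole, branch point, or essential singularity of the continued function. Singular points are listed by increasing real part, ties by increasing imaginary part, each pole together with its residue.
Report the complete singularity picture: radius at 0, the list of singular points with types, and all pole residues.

Radius of convergence at 0: -1 + (1/2)*sqrt(7).
At -1 - (1/2)*sqrt(7): a pole of order 1; residue -13/54 - (41/378)*sqrt(7).
At -1 + (1/2)*sqrt(7): a pole of order 1; residue -13/54 + (41/378)*sqrt(7).

Denominator factor (φ**2 + 2*φ - 3/4): discriminant 7, real irrational roots -1 + (1/2)*sqrt(7) and -1 - (1/2)*sqrt(7); poles of order 1, moduli -1 + (1/2)*sqrt(7) and 1 + (1/2)*sqrt(7).
The radius of convergence is the smallest modulus among the singular points: -1 + (1/2)*sqrt(7).
The factor φ**2 + 2*φ - 3/4 splits as (φ - a)(φ - a') with a = -1 - (1/2)*sqrt(7), a' = -1 + (1/2)*sqrt(7). At the order-1 pole a set g(φ) = (φ - a)*f(φ) = [5/18 - 13*φ/27] / (φ - a').
Simple pole: residue = g(a) at a = -1 - (1/2)*sqrt(7), which is -13/54 - (41/378)*sqrt(7).
The factor φ**2 + 2*φ - 3/4 splits as (φ - a)(φ - a') with a = -1 + (1/2)*sqrt(7), a' = -1 - (1/2)*sqrt(7). At the order-1 pole a set g(φ) = (φ - a)*f(φ) = [5/18 - 13*φ/27] / (φ - a').
Simple pole: residue = g(a) at a = -1 + (1/2)*sqrt(7), which is -13/54 + (41/378)*sqrt(7).
List the singular points by increasing real part (a conjugate pair: the negative imaginary part first).


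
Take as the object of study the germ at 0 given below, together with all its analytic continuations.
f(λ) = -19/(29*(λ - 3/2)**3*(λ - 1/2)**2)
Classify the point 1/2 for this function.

The denominator factor λ - 1/2 vanishes at 1/2 and appears to the power 2; the numerator there equals -19/29, nonzero, and no other factor vanishes.
Hence a pole whose order is the multiplicity, 2.

The point is a pole of order 2.


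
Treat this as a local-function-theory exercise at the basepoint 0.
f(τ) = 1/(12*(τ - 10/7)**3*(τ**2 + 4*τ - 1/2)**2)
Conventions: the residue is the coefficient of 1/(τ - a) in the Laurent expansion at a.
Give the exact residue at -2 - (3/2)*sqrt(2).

The factor τ**2 + 4*τ - 1/2 splits as (τ - a)(τ - a') with a = -2 - (3/2)*sqrt(2), a' = -2 + (3/2)*sqrt(2). At the order-2 pole a set g(τ) = (τ - a)^2*f(τ) = [1/(12*(τ - 10/7)**3)] / (τ - a')^2.
Order-2 pole: residue = g'(a); g'(-2 - (3/2)*sqrt(2)) = -162120322/85183827147 + (112985572/85183827147)*sqrt(2), so the residue is -162120322/85183827147 + (112985572/85183827147)*sqrt(2).

The residue is -162120322/85183827147 + (112985572/85183827147)*sqrt(2).


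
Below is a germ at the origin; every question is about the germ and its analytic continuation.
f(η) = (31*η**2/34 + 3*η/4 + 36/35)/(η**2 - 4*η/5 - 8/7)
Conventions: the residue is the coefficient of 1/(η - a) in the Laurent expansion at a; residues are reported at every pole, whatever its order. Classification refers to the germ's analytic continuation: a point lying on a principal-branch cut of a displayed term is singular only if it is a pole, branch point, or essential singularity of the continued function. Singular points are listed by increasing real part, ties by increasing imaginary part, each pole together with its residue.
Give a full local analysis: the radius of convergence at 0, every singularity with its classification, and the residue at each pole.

Denominator factor (η**2 - 4*η/5 - 8/7): discriminant 912/175, real irrational roots 2/5 + (2/35)*sqrt(399) and 2/5 - (2/35)*sqrt(399); poles of order 1, moduli 2/5 + (2/35)*sqrt(399) and -2/5 + (2/35)*sqrt(399).
The radius of convergence is the smallest modulus among the singular points: -2/5 + (2/35)*sqrt(399).
The factor η**2 - 4*η/5 - 8/7 splits as (η - a)(η - a') with a = 2/5 - (2/35)*sqrt(399), a' = 2/5 + (2/35)*sqrt(399). At the order-1 pole a set g(η) = (η - a)*f(η) = [31*η**2/34 + 3*η/4 + 36/35] / (η - a').
Simple pole: residue = g(a) at a = 2/5 - (2/35)*sqrt(399), which is 503/680 - (2263/38760)*sqrt(399).
The factor η**2 - 4*η/5 - 8/7 splits as (η - a)(η - a') with a = 2/5 + (2/35)*sqrt(399), a' = 2/5 - (2/35)*sqrt(399). At the order-1 pole a set g(η) = (η - a)*f(η) = [31*η**2/34 + 3*η/4 + 36/35] / (η - a').
Simple pole: residue = g(a) at a = 2/5 + (2/35)*sqrt(399), which is 503/680 + (2263/38760)*sqrt(399).
List the singular points by increasing real part (a conjugate pair: the negative imaginary part first).

Radius of convergence at 0: -2/5 + (2/35)*sqrt(399).
At 2/5 - (2/35)*sqrt(399): a pole of order 1; residue 503/680 - (2263/38760)*sqrt(399).
At 2/5 + (2/35)*sqrt(399): a pole of order 1; residue 503/680 + (2263/38760)*sqrt(399).


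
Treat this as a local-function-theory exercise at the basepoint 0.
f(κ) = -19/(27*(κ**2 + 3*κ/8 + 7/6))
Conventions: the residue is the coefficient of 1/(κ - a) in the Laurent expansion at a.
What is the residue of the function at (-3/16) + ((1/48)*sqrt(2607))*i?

The residue is ((152/23463)*sqrt(2607))*i.

The factor κ**2 + 3*κ/8 + 7/6 splits as (κ - a)(κ - a') with a = (-3/16) + ((1/48)*sqrt(2607))*i, a' = (-3/16) - ((1/48)*sqrt(2607))*i. At the order-1 pole a set g(κ) = (κ - a)*f(κ) = [-19/27] / (κ - a').
Simple pole: residue = g(a) at a = (-3/16) + ((1/48)*sqrt(2607))*i, which is ((152/23463)*sqrt(2607))*i.


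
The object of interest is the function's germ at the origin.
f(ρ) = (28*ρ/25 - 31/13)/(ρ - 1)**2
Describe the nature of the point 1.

The denominator factor ρ - 1 vanishes at 1 and appears to the power 2; the numerator there equals -411/325, nonzero, and no other factor vanishes.
Hence a pole whose order is the multiplicity, 2.

The point is a pole of order 2.


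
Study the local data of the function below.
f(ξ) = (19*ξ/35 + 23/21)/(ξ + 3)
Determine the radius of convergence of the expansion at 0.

Denominator factor (ξ + 3): pole of order 1 at -3, modulus 3.
The radius of convergence is the smallest modulus among the singular points: 3.

The radius of convergence is 3.


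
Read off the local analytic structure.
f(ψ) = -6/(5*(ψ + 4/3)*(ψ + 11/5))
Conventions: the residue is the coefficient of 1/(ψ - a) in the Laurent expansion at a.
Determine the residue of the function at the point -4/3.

The residue is -18/13.

At the order-1 pole -4/3 set g(ψ) = (ψ - (-4/3))*f(ψ) = -6/(5*(ψ + 11/5)).
Simple pole: residue = g(a) at a = -4/3, which is -18/13.


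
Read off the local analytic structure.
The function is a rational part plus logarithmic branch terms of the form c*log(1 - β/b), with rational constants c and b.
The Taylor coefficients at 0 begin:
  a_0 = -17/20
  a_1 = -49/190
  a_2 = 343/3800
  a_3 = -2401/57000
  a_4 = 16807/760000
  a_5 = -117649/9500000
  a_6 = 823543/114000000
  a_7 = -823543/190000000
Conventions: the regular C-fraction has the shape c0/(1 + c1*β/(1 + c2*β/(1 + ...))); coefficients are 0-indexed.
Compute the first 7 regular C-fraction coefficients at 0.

The regular C-fraction coefficients are [-17/20, -98/323, 4221/6460, 2261/36180, 5201/18090, 4221/37150, 17563/74300].

Taylor coefficients (read off): a_0 = -17/20, a_1 = -49/190, a_2 = 343/3800, a_3 = -2401/57000, a_4 = 16807/760000, a_5 = -117649/9500000, a_6 = 823543/114000000.
c0 = a_0 = -17/20. Peel one level at a time: if S = 1 + c*β/S' with S'(0) = 1, then c is the β-coefficient of S and S' = c*β/(S - 1).
S_1 = c0/f = 1 + (-98/323)*β + (206829/1043290)*β^2 + ...; c1 = -98/323.
S_2 = c1*β/(S_1 - 1) = 1 + (4221/6460)*β + (-49/1200)*β^2 + ...; c2 = 4221/6460.
S_3 = c2*β/(S_2 - 1) = 1 + (2261/36180)*β + (-11759461/654496200)*β^2 + ...; c3 = 2261/36180.
S_4 = c3*β/(S_3 - 1) = 1 + (5201/18090)*β + (-49/1500)*β^2 + ...; c4 = 5201/18090.
S_5 = c4*β/(S_4 - 1) = 1 + (4221/37150)*β + (-74133423/2760245000)*β^2 + ...; c5 = 4221/37150.
S_6 = c5*β/(S_5 - 1) = 1 + (17563/74300)*β + ...; c6 = 17563/74300.


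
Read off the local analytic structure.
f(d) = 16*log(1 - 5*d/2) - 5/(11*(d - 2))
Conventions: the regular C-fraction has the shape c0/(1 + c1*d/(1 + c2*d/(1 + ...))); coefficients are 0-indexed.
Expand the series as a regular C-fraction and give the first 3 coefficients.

Taylor coefficients (expand at 0): a_0 = 5/22, a_1 = -1755/44, a_2 = -4395/88.
c0 = a_0 = 5/22. Peel one level at a time: if S = 1 + c*d/S' with S'(0) = 1, then c is the d-coefficient of S and S' = c*d/(S - 1).
S_1 = c0/f = 1 + (351/2)*d + (31020)*d^2 + ...; c1 = 351/2.
S_2 = c1*d/(S_1 - 1) = 1 + (-20680/117)*d + ...; c2 = -20680/117.

The regular C-fraction coefficients are [5/22, 351/2, -20680/117].


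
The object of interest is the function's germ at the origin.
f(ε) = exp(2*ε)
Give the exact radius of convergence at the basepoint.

The factor exp(2*ε) is entire and contributes no finite singular point.
The polynomial part has no poles.
No finite singular points: the Taylor series at 0 converges everywhere.

The radius of convergence is infinite.


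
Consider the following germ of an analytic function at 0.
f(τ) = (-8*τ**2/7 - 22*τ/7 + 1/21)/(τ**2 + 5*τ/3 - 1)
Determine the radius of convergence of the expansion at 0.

The radius of convergence is -5/6 + (1/6)*sqrt(61).

Denominator factor (τ**2 + 5*τ/3 - 1): discriminant 61/9, real irrational roots -5/6 + (1/6)*sqrt(61) and -5/6 - (1/6)*sqrt(61); poles of order 1, moduli -5/6 + (1/6)*sqrt(61) and 5/6 + (1/6)*sqrt(61).
The radius of convergence is the smallest modulus among the singular points: -5/6 + (1/6)*sqrt(61).


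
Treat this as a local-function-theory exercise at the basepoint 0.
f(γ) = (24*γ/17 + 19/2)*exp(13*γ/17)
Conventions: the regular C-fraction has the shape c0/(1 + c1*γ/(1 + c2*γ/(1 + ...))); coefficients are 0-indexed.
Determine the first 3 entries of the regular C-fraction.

Taylor coefficients (expand at 0): a_0 = 19/2, a_1 = 295/34, a_2 = 4459/1156.
c0 = a_0 = 19/2. Peel one level at a time: if S = 1 + c*γ/S' with S'(0) = 1, then c is the γ-coefficient of S and S' = c*γ/(S - 1).
S_1 = c0/f = 1 + (-295/323)*γ + (89329/208658)*γ^2 + ...; c1 = -295/323.
S_2 = c1*γ/(S_1 - 1) = 1 + (89329/190570)*γ + ...; c2 = 89329/190570.

The regular C-fraction coefficients are [19/2, -295/323, 89329/190570].


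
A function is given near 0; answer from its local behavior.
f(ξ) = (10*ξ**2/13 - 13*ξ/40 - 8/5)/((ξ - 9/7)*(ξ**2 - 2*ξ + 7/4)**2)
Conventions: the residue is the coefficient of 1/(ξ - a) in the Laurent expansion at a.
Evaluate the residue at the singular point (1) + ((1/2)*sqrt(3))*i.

The residue is (186347/345397) - ((29732759/62171460)*sqrt(3))*i.


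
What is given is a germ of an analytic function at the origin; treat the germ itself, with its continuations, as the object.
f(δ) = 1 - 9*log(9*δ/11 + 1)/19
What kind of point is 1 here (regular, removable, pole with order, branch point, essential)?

There is no denominator, hence no pole anywhere.
Branch term log(1 - δ/(-11/9)): argument at 1 is 20/11, nonzero, so 1 is not its branch point (a point on a principal cut is still regular for the continued germ).
So the germ continues analytically to 1.

The point is a regular point.


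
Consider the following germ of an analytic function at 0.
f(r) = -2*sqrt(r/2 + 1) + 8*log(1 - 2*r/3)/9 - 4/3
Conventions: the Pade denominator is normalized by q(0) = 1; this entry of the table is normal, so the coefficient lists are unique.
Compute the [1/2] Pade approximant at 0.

The Pade approximant has numerator coefficients [-10/3, -462883/234198]; denominator coefficients [1, 1150/4337, -477475/3747168].

Taylor coefficients needed (expand at 0): a_0 = -10/3, a_1 = -59/54, a_2 = -175/1296, a_3 = -4825/46656.
Write the denominator as Q(r) = 1 + q1*r + q2*r^2. Requiring Q*f - P = O(r^4) with deg P <= 1 kills the coefficients of r^2..r^3 in Q*f:
  r^2: a_2 + q1*a_1 + q2*a_0 = 0, i.e. -175/1296 + (-59/54)*q1 + (-10/3)*q2 = 0.
  r^3: a_3 + q1*a_2 + q2*a_1 = 0, i.e. -4825/46656 + (-175/1296)*q1 + (-59/54)*q2 = 0.
Solving this linear system: q1 = 1150/4337, q2 = -477475/3747168.
The numerator is Q*f truncated at degree 1: P0 = a_0 = -10/3; P1 = a_1 + q1*a_0 = -462883/234198.


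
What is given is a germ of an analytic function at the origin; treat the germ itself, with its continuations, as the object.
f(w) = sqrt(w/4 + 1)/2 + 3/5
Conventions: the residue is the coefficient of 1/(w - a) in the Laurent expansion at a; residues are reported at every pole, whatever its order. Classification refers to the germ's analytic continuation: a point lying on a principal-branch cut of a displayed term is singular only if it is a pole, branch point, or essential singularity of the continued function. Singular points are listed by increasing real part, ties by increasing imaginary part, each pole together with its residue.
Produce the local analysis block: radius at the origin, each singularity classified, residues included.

Branch term (1/2)*sqrt(1 - w/(-4)): its argument vanishes at w = -4, a square-root branch point, modulus 4.
The radius of convergence is the smallest modulus among the singular points: 4.

Radius of convergence at 0: 4.
At -4: an algebraic (square-root) branch point.


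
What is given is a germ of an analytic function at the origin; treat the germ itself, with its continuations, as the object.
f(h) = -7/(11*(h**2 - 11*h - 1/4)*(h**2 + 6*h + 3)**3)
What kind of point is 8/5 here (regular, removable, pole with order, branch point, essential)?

Denominator factors: h**2 + 6*h + 3 = 379/25 at h = 8/5; h**2 - 11*h - 1/4 = -1529/100 at h = 8/5 — none vanishes.
So the germ continues analytically to 8/5.

The point is a regular point.


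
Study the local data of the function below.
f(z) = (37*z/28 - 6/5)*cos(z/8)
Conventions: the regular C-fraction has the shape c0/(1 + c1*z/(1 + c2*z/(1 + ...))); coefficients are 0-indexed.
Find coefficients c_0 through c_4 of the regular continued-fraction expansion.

Taylor coefficients (expand at 0): a_0 = -6/5, a_1 = 37/28, a_2 = 3/320, a_3 = -37/3584, a_4 = -1/81920.
c0 = a_0 = -6/5. Peel one level at a time: if S = 1 + c*z/S' with S'(0) = 1, then c is the z-coefficient of S and S' = c*z/(S - 1).
S_1 = c0/f = 1 + (185/168)*z + (68891/56448)*z^2 + ...; c1 = 185/168.
S_2 = c1*z/(S_1 - 1) = 1 + (-68891/62160)*z + (68891/8761600)*z^2 + ...; c2 = -68891/62160.
S_3 = c2*z/(S_2 - 1) = 1 + (21/2960)*z + (-735/17636096)*z^2 + ...; c3 = 21/2960.
S_4 = c3*z/(S_3 - 1) = 1 + (6475/1102256)*z + ...; c4 = 6475/1102256.

The regular C-fraction coefficients are [-6/5, 185/168, -68891/62160, 21/2960, 6475/1102256].


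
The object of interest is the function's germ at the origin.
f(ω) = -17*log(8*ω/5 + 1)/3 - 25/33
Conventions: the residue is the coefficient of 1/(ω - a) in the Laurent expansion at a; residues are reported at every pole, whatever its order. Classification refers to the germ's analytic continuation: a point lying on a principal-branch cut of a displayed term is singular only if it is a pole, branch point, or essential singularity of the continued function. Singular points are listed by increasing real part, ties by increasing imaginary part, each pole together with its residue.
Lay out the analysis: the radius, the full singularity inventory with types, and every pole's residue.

Radius of convergence at 0: 5/8.
At -5/8: a logarithmic branch point.

Branch term (-17/3)*log(1 - ω/(-5/8)): its argument vanishes at ω = -5/8, a logarithmic branch point, modulus 5/8.
The radius of convergence is the smallest modulus among the singular points: 5/8.


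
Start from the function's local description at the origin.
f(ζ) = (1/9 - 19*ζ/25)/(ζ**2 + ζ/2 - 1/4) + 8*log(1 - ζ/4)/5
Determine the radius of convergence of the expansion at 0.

The radius of convergence is -1/4 + (1/4)*sqrt(5).

Denominator factor (ζ**2 + ζ/2 - 1/4): discriminant 5/4, real irrational roots -1/4 + (1/4)*sqrt(5) and -1/4 - (1/4)*sqrt(5); poles of order 1, moduli -1/4 + (1/4)*sqrt(5) and 1/4 + (1/4)*sqrt(5).
Branch term (8/5)*log(1 - ζ/(4)): its argument vanishes at ζ = 4, a logarithmic branch point, modulus 4.
The radius of convergence is the smallest modulus among the singular points: -1/4 + (1/4)*sqrt(5).


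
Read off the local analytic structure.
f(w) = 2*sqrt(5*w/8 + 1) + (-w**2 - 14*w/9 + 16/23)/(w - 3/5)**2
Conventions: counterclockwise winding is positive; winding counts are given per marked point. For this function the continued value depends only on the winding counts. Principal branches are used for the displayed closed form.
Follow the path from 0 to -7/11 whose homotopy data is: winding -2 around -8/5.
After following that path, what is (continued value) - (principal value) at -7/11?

Continued minus principal equals 0.

The rational part is single-valued and drops out of the difference; each branch term changes only by its own monodromy.
(2)*sqrt(1 - w/(-8/5)): winding -2 is even, the square root returns to the same sheet, contribution 0.
Summing the contributions at w = -7/11 gives 0.


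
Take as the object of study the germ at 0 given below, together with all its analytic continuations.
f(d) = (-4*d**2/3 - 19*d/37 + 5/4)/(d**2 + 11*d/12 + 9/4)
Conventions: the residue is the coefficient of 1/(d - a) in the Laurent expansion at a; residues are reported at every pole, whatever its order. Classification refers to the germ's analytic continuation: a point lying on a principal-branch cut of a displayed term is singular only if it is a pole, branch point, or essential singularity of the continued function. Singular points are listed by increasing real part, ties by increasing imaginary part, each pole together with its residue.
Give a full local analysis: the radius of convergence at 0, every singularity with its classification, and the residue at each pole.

Denominator factor (d**2 + 11*d/12 + 9/4): discriminant -1175/144, complex-conjugate roots (-11/24) + ((5/24)*sqrt(47))*i and (-11/24) - ((5/24)*sqrt(47))*i; poles of order 1, moduli 3/2 and 3/2.
The radius of convergence is the smallest modulus among the singular points: 3/2.
The factor d**2 + 11*d/12 + 9/4 splits as (d - a)(d - a') with a = (-11/24) - ((5/24)*sqrt(47))*i, a' = (-11/24) + ((5/24)*sqrt(47))*i. At the order-1 pole a set g(d) = (d - a)*f(d) = [-4*d**2/3 - 19*d/37 + 5/4] / (d - a').
Simple pole: residue = g(a) at a = (-11/24) - ((5/24)*sqrt(47))*i, which is (118/333) + ((3137/15651)*sqrt(47))*i.
The factor d**2 + 11*d/12 + 9/4 splits as (d - a)(d - a') with a = (-11/24) + ((5/24)*sqrt(47))*i, a' = (-11/24) - ((5/24)*sqrt(47))*i. At the order-1 pole a set g(d) = (d - a)*f(d) = [-4*d**2/3 - 19*d/37 + 5/4] / (d - a').
Simple pole: residue = g(a) at a = (-11/24) + ((5/24)*sqrt(47))*i, which is (118/333) - ((3137/15651)*sqrt(47))*i.
List the singular points by increasing real part (a conjugate pair: the negative imaginary part first).

Radius of convergence at 0: 3/2.
At (-11/24) - ((5/24)*sqrt(47))*i: a pole of order 1; residue (118/333) + ((3137/15651)*sqrt(47))*i.
At (-11/24) + ((5/24)*sqrt(47))*i: a pole of order 1; residue (118/333) - ((3137/15651)*sqrt(47))*i.


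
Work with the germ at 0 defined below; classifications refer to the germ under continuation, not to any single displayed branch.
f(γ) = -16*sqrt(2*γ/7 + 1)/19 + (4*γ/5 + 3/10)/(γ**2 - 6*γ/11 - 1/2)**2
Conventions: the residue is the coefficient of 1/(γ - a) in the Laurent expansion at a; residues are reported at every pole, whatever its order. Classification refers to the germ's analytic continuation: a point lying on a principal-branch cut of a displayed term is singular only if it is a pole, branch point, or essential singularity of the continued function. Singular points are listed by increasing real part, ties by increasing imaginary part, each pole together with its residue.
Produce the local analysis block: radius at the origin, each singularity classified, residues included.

Denominator factor (γ**2 - 6*γ/11 - 1/2)^2: discriminant 278/121, real irrational roots 3/11 + (1/22)*sqrt(278) and 3/11 - (1/22)*sqrt(278); poles of order 2, moduli 3/11 + (1/22)*sqrt(278) and -3/11 + (1/22)*sqrt(278).
Branch term (-16/19)*sqrt(1 - γ/(-7/2)): its argument vanishes at γ = -7/2, a square-root branch point, modulus 7/2.
The radius of convergence is the smallest modulus among the singular points: -3/11 + (1/22)*sqrt(278).
The branch term is analytic at 3/11 - (1/22)*sqrt(278) and contributes nothing to the residue; only the rational part matters.
The factor γ**2 - 6*γ/11 - 1/2 splits as (γ - a)(γ - a') with a = 3/11 - (1/22)*sqrt(278), a' = 3/11 + (1/22)*sqrt(278). At the order-2 pole a set g(γ) = (γ - a)^2*(rational part) = [4*γ/5 + 3/10] / (γ - a')^2.
Order-2 pole: residue = g'(a); g'(3/11 - (1/22)*sqrt(278)) = (6897/386420)*sqrt(278), so the residue is (6897/386420)*sqrt(278).
The branch term is analytic at 3/11 + (1/22)*sqrt(278) and contributes nothing to the residue; only the rational part matters.
The factor γ**2 - 6*γ/11 - 1/2 splits as (γ - a)(γ - a') with a = 3/11 + (1/22)*sqrt(278), a' = 3/11 - (1/22)*sqrt(278). At the order-2 pole a set g(γ) = (γ - a)^2*(rational part) = [4*γ/5 + 3/10] / (γ - a')^2.
Order-2 pole: residue = g'(a); g'(3/11 + (1/22)*sqrt(278)) = -(6897/386420)*sqrt(278), so the residue is -(6897/386420)*sqrt(278).
List the singular points by increasing real part (a conjugate pair: the negative imaginary part first).

Radius of convergence at 0: -3/11 + (1/22)*sqrt(278).
At -7/2: an algebraic (square-root) branch point.
At 3/11 - (1/22)*sqrt(278): a pole of order 2; residue (6897/386420)*sqrt(278).
At 3/11 + (1/22)*sqrt(278): a pole of order 2; residue -(6897/386420)*sqrt(278).


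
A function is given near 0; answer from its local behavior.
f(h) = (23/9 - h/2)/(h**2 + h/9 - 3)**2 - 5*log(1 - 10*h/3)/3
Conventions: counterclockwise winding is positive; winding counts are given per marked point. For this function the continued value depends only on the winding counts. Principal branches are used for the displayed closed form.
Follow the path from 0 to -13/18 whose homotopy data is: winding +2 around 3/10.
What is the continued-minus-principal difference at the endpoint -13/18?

The rational part is single-valued and drops out of the difference; each branch term changes only by its own monodromy.
(-5/3)*log(1 - h/(3/10)): each positive loop around 3/10 adds 2*pi*i to the log, so winding +2 contributes (-5/3)*(2)*2*pi*i = -(20/3)*pi*i.
Summing the contributions at h = -13/18 gives -(20/3)*pi*i.

Continued minus principal equals -(20/3)*pi*i.


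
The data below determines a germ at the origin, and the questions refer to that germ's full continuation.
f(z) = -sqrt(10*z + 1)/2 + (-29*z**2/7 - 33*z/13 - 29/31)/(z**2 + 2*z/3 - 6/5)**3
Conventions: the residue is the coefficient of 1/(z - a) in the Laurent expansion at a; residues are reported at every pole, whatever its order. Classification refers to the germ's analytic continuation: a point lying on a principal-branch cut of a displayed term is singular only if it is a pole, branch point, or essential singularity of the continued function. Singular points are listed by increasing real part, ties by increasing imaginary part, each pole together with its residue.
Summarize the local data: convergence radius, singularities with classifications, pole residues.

Denominator factor (z**2 + 2*z/3 - 6/5)^3: discriminant 236/45, real irrational roots -1/3 + (1/15)*sqrt(295) and -1/3 - (1/15)*sqrt(295); poles of order 3, moduli -1/3 + (1/15)*sqrt(295) and 1/3 + (1/15)*sqrt(295).
Branch term (-1/2)*sqrt(1 - z/(-1/10)): its argument vanishes at z = -1/10, a square-root branch point, modulus 1/10.
The radius of convergence is the smallest modulus among the singular points: 1/10.
The branch term is analytic at -1/3 - (1/15)*sqrt(295) and contributes nothing to the residue; only the rational part matters.
The factor z**2 + 2*z/3 - 6/5 splits as (z - a)(z - a') with a = -1/3 - (1/15)*sqrt(295), a' = -1/3 + (1/15)*sqrt(295). At the order-3 pole a set g(z) = (z - a)^3*(rational part) = [-29*z**2/7 - 33*z/13 - 29/31] / (z - a')^3.
Order-3 pole: residue = g''(a)/2; g''(-1/3 - (1/15)*sqrt(295)) = -(8103510/579374159)*sqrt(295), so the residue is -(4051755/579374159)*sqrt(295).
The branch term is analytic at -1/3 + (1/15)*sqrt(295) and contributes nothing to the residue; only the rational part matters.
The factor z**2 + 2*z/3 - 6/5 splits as (z - a)(z - a') with a = -1/3 + (1/15)*sqrt(295), a' = -1/3 - (1/15)*sqrt(295). At the order-3 pole a set g(z) = (z - a)^3*(rational part) = [-29*z**2/7 - 33*z/13 - 29/31] / (z - a')^3.
Order-3 pole: residue = g''(a)/2; g''(-1/3 + (1/15)*sqrt(295)) = (8103510/579374159)*sqrt(295), so the residue is (4051755/579374159)*sqrt(295).
List the singular points by increasing real part (a conjugate pair: the negative imaginary part first).

Radius of convergence at 0: 1/10.
At -1/3 - (1/15)*sqrt(295): a pole of order 3; residue -(4051755/579374159)*sqrt(295).
At -1/10: an algebraic (square-root) branch point.
At -1/3 + (1/15)*sqrt(295): a pole of order 3; residue (4051755/579374159)*sqrt(295).


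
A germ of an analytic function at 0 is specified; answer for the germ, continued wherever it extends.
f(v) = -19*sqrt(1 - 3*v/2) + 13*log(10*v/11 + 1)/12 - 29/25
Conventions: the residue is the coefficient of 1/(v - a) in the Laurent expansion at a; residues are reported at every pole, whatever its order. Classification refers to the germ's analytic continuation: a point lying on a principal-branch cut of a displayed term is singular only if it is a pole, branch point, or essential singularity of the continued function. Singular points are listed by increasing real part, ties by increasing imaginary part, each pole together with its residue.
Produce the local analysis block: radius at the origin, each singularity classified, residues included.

Radius of convergence at 0: 2/3.
At -11/10: a logarithmic branch point.
At 2/3: an algebraic (square-root) branch point.

Branch term (-19)*sqrt(1 - v/(2/3)): its argument vanishes at v = 2/3, a square-root branch point, modulus 2/3.
Branch term (13/12)*log(1 - v/(-11/10)): its argument vanishes at v = -11/10, a logarithmic branch point, modulus 11/10.
The radius of convergence is the smallest modulus among the singular points: 2/3.
List the singular points by increasing real part (a conjugate pair: the negative imaginary part first).
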